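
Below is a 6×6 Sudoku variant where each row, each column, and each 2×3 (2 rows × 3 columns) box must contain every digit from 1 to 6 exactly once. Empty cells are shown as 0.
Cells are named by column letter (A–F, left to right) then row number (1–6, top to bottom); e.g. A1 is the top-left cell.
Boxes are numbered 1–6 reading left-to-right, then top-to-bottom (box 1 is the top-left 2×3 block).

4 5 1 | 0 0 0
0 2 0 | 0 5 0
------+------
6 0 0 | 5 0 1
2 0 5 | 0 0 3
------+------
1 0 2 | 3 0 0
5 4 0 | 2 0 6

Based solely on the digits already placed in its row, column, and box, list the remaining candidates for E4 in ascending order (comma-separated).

4,6

Row 4 already contains {2, 3, 5}.
Column E already contains {5}.
Its 2×3 block (box 4) already contains {1, 3, 5}.
Removing those from 1–6 leaves {4, 6} as the candidates for E4.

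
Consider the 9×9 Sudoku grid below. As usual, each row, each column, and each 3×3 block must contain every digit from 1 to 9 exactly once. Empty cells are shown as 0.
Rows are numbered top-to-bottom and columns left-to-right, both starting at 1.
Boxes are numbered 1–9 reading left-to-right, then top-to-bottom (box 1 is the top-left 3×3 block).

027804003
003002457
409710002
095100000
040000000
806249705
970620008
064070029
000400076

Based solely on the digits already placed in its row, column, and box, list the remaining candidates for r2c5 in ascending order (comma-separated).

6,9

Row 2 already contains {2, 3, 4, 5, 7}.
Column 5 already contains {1, 2, 4, 7}.
Its 3×3 block (box 2) already contains {1, 2, 4, 7, 8}.
Removing those from 1–9 leaves {6, 9} as the candidates for r2c5.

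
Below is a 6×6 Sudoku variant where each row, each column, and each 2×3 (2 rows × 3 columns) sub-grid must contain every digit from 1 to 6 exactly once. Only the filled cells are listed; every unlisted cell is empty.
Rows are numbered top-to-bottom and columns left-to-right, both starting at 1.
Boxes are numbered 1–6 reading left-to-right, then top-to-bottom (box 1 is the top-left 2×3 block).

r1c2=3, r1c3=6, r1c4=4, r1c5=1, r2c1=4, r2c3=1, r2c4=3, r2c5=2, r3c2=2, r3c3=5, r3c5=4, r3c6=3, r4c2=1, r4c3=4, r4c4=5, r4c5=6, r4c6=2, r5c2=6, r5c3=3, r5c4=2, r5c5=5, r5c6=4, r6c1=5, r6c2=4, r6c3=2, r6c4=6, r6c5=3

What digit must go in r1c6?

Row 1 already contains {1, 3, 4, 6}.
Column 6 already contains {2, 3, 4}.
Its 2×3 block (box 2) already contains {1, 2, 3, 4}.
The only value from 1–6 not eliminated is 5, so r1c6 = 5.

5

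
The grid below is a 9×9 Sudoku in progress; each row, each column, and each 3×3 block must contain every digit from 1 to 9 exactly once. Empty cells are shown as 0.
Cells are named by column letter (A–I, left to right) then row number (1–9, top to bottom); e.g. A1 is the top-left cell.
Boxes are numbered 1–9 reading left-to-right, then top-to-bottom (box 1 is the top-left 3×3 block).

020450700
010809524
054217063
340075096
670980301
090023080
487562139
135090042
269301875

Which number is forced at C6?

1

Row 6 already contains {2, 3, 8, 9}.
Column C already contains {4, 5, 7, 9}.
Its 3×3 block (box 4) already contains {3, 4, 6, 7, 9}.
The only value from 1–9 not eliminated is 1, so C6 = 1.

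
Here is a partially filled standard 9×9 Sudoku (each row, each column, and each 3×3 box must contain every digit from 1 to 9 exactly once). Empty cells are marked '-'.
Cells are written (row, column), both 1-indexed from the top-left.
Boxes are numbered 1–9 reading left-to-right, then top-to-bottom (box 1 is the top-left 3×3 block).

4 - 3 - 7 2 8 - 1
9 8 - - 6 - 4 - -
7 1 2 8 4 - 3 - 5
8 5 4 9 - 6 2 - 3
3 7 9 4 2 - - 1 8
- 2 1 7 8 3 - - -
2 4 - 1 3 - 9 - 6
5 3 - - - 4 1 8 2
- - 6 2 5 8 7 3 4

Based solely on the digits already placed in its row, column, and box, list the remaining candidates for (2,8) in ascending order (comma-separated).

2,7

Row 2 already contains {4, 6, 8, 9}.
Column 8 already contains {1, 3, 8}.
Its 3×3 block (box 3) already contains {1, 3, 4, 5, 8}.
Removing those from 1–9 leaves {2, 7} as the candidates for (2,8).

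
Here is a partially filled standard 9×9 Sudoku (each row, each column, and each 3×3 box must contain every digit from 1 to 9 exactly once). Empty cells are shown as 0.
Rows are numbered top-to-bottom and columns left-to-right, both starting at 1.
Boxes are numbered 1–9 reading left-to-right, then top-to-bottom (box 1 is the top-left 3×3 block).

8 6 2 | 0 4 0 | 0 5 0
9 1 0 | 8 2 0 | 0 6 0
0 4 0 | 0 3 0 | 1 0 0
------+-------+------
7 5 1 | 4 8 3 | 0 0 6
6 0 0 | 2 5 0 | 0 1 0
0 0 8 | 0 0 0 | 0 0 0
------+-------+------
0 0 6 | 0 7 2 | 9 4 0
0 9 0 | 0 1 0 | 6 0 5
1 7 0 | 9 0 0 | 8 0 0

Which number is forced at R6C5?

Cell R6C5 itself could take any of {6, 9} by direct elimination.
Consider where 9 can go in column 5.
R9C5 is out (row 9 already has a 9).
So the only cell in column 5 that can hold 9 is R6C5.
Therefore R6C5 = 9.

9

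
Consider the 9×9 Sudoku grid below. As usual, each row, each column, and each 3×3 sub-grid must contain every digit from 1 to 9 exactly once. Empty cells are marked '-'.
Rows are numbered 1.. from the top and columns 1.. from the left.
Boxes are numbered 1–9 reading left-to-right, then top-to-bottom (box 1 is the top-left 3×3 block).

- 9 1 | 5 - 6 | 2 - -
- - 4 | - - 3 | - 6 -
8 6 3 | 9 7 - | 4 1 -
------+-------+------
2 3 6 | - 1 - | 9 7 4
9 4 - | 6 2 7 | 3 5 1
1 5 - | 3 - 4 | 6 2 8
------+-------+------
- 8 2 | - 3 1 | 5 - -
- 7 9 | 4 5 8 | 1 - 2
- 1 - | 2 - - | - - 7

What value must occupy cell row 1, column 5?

Cell row 1, column 5 itself could take any of {4, 8} by direct elimination.
Consider where 4 can go in row 1.
row 1, column 1 is out (box 1 already has a 4).
row 1, column 8 is out (box 3 already has a 4).
row 1, column 9 is out (column 9 already has a 4).
So the only cell in row 1 that can hold 4 is row 1, column 5.
Therefore row 1, column 5 = 4.

4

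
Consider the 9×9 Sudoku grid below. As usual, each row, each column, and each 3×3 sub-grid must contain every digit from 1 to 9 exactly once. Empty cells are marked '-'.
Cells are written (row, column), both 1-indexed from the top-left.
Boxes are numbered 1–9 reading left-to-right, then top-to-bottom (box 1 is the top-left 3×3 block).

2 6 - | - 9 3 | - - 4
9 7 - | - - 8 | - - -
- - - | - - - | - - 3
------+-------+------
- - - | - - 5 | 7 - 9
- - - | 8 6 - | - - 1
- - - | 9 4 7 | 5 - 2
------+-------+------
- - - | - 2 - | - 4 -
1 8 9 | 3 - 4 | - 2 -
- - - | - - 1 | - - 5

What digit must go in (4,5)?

3

Cell (4,5) itself could take any of {1, 3} by direct elimination.
Consider where 3 can go in box 5.
(4,4) is out (column 4 already has a 3).
(5,6) is out (column 6 already has a 3).
So the only cell in box 5 that can hold 3 is (4,5).
Therefore (4,5) = 3.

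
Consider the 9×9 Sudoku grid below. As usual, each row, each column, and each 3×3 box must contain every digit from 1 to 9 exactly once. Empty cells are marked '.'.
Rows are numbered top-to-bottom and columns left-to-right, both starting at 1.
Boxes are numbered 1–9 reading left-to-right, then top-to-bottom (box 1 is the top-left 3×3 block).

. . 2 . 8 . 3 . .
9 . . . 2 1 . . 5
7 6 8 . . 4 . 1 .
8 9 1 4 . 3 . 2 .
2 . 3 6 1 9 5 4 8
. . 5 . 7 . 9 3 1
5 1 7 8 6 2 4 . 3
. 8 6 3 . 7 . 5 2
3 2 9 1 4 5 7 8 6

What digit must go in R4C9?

Row 4 already contains {1, 2, 3, 4, 8, 9}.
Column 9 already contains {1, 2, 3, 5, 6, 8}.
Its 3×3 block (box 6) already contains {1, 2, 3, 4, 5, 8, 9}.
The only value from 1–9 not eliminated is 7, so R4C9 = 7.

7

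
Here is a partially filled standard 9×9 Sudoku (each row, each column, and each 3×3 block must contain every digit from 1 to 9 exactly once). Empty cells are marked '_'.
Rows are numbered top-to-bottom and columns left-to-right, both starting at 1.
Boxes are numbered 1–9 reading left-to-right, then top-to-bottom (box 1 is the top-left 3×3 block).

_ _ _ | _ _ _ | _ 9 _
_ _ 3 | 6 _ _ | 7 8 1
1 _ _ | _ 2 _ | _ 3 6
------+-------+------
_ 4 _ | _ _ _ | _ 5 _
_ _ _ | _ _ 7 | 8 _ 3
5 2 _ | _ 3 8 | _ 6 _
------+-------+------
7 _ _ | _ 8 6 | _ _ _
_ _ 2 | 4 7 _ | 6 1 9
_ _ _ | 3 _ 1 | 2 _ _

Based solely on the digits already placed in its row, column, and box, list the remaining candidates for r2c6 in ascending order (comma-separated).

4,5,9

Row 2 already contains {1, 3, 6, 7, 8}.
Column 6 already contains {1, 6, 7, 8}.
Its 3×3 block (box 2) already contains {2, 6}.
Removing those from 1–9 leaves {4, 5, 9} as the candidates for r2c6.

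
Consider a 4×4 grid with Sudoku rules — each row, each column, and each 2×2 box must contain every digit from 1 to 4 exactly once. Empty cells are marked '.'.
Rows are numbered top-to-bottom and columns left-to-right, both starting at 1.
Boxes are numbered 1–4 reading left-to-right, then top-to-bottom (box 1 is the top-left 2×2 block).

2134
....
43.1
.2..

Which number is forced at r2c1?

Row 2 already contains {}.
Column 1 already contains {2, 4}.
Its 2×2 block (box 1) already contains {1, 2}.
The only value from 1–4 not eliminated is 3, so r2c1 = 3.

3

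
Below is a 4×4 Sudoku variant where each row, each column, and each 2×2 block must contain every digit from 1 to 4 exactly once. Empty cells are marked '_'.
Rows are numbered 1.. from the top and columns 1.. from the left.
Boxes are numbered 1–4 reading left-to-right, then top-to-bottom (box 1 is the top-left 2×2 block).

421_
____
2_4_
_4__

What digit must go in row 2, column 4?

Cell row 2, column 4 itself could take any of {2, 3, 4} by direct elimination.
Consider where 4 can go in row 2.
row 2, column 1 is out (column 1 already has a 4).
row 2, column 2 is out (column 2 already has a 4).
row 2, column 3 is out (column 3 already has a 4).
So the only cell in row 2 that can hold 4 is row 2, column 4.
Therefore row 2, column 4 = 4.

4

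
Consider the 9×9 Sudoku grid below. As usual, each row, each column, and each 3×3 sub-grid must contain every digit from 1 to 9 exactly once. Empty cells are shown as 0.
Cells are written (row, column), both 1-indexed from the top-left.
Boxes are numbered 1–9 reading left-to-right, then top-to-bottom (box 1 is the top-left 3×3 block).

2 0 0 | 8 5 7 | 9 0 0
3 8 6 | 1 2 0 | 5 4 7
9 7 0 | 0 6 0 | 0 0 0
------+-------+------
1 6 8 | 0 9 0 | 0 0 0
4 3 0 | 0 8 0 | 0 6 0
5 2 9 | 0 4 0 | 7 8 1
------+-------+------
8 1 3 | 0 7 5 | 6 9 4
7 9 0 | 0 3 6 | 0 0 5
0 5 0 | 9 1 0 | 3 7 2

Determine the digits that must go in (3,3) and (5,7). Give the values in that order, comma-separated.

5,2

For (3,3):
  Consider where 5 can go in box 1.
  (1,2) is out (row 1 already has a 5).
  (1,3) is out (row 1 already has a 5).
  So the only cell in box 1 that can hold 5 is (3,3).
  So (3,3) = 5.
For (5,7):
  Row 5 already contains {3, 4, 6, 8}.
  Column 7 already contains {3, 5, 6, 7, 9}.
  Its 3×3 block (box 6) already contains {1, 6, 7, 8}.
  The only value from 1–9 not eliminated is 2, so (5,7) = 2.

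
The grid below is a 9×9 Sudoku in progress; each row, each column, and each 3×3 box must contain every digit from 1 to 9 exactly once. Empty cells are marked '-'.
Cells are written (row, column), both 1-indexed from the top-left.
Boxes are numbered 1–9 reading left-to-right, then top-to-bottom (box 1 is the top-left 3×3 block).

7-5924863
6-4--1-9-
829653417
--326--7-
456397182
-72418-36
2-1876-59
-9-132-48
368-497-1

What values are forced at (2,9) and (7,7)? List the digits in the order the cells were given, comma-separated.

For (2,9):
  Row 2 already contains {1, 4, 6, 9}.
  Column 9 already contains {1, 2, 3, 6, 7, 8, 9}.
  Its 3×3 block (box 3) already contains {1, 3, 4, 6, 7, 8, 9}.
  The only value from 1–9 not eliminated is 5, so (2,9) = 5.
For (7,7):
  Row 7 already contains {1, 2, 5, 6, 7, 8, 9}.
  Column 7 already contains {1, 4, 7, 8}.
  Its 3×3 block (box 9) already contains {1, 4, 5, 7, 8, 9}.
  The only value from 1–9 not eliminated is 3, so (7,7) = 3.

5,3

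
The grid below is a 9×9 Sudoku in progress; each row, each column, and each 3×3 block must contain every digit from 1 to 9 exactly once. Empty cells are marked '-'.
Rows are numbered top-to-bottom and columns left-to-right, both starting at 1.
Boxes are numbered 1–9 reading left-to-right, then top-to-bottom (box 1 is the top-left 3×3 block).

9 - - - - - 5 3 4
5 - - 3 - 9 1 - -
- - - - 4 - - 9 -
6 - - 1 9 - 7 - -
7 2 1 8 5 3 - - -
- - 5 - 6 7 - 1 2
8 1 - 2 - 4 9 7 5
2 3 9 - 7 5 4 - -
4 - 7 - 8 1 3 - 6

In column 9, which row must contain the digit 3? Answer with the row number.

Consider where 3 can go in column 9.
r2c9 is out (row 2 already has a 3).
r3c9 is out (box 3 already has a 3).
r5c9 is out (row 5 already has a 3).
r8c9 is out (row 8 already has a 3).
So the only cell in column 9 that can hold 3 is r4c9.
That is row 4.

4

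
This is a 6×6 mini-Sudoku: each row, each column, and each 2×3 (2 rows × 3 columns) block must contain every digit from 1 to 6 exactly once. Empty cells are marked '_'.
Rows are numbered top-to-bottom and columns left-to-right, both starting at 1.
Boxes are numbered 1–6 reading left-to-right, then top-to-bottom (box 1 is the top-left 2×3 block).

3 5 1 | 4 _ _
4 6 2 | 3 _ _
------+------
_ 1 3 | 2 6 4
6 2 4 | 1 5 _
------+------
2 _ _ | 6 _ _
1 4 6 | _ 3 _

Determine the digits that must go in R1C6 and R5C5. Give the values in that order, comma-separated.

For R1C6:
  Consider where 6 can go in column 6.
  R2C6 is out (row 2 already has a 6).
  R4C6 is out (row 4 already has a 6).
  R5C6 is out (row 5 already has a 6).
  R6C6 is out (row 6 already has a 6).
  So the only cell in column 6 that can hold 6 is R1C6.
  So R1C6 = 6.
For R5C5:
  Consider where 4 can go in row 5.
  R5C2 is out (column 2 already has a 4).
  R5C3 is out (column 3 already has a 4).
  R5C6 is out (column 6 already has a 4).
  So the only cell in row 5 that can hold 4 is R5C5.
  So R5C5 = 4.

6,4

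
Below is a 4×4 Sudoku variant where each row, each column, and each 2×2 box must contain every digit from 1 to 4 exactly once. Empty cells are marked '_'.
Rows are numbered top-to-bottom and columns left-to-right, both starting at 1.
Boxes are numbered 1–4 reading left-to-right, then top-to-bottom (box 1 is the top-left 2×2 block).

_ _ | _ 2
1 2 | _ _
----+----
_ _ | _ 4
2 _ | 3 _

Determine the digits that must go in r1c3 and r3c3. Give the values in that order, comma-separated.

For r1c3:
  Consider where 1 can go in row 1.
  r1c1 is out (column 1 already has a 1).
  r1c2 is out (box 1 already has a 1).
  So the only cell in row 1 that can hold 1 is r1c3.
  So r1c3 = 1.
For r3c3:
  Consider where 2 can go in box 4.
  r4c4 is out (row 4 already has a 2).
  So the only cell in box 4 that can hold 2 is r3c3.
  So r3c3 = 2.

1,2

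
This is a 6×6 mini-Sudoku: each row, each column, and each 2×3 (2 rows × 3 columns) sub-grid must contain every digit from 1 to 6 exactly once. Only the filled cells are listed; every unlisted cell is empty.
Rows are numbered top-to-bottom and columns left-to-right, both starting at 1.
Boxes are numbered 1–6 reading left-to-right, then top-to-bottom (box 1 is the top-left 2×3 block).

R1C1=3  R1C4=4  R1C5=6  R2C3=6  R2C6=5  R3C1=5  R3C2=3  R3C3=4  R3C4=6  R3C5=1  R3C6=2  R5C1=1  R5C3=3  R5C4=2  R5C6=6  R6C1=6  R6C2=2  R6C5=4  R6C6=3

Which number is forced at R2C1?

4

Cell R2C1 itself could take any of {2, 4} by direct elimination.
Consider where 4 can go in column 1.
R4C1 is out (box 3 already has a 4).
So the only cell in column 1 that can hold 4 is R2C1.
Therefore R2C1 = 4.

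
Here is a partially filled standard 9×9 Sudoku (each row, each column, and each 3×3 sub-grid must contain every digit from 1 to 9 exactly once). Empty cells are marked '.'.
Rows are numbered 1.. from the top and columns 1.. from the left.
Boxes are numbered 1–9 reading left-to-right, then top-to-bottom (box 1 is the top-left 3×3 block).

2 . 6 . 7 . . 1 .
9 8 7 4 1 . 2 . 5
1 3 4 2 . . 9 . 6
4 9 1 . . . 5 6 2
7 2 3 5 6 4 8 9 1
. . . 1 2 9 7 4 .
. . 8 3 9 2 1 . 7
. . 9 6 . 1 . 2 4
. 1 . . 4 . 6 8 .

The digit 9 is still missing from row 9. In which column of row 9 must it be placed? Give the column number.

Consider where 9 can go in row 9.
row 9, column 1 is out (column 1 already has a 9).
row 9, column 3 is out (column 3 already has a 9).
row 9, column 4 is out (box 8 already has a 9).
row 9, column 6 is out (column 6 already has a 9).
So the only cell in row 9 that can hold 9 is row 9, column 9.
That is column 9.

9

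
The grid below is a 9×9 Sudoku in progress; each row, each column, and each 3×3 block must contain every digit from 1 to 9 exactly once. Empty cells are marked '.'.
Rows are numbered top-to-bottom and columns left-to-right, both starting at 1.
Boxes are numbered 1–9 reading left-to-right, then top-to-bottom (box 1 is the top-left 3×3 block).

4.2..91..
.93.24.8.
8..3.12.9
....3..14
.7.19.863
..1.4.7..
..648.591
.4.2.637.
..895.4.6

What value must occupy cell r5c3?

4

Cell r5c3 itself could take any of {4, 5} by direct elimination.
Consider where 4 can go in row 5.
r5c1 is out (column 1 already has a 4).
r5c6 is out (column 6 already has a 4).
So the only cell in row 5 that can hold 4 is r5c3.
Therefore r5c3 = 4.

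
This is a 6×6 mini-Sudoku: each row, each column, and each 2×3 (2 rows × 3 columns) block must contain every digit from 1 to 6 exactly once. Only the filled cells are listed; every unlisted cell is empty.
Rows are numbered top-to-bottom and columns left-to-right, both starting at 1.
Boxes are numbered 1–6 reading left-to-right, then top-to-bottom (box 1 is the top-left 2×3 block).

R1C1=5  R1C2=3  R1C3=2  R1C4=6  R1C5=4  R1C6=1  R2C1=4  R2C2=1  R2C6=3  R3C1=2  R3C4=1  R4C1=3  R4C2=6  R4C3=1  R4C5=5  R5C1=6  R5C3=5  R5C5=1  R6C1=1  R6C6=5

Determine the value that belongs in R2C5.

2

Row 2 already contains {1, 3, 4}.
Column 5 already contains {1, 4, 5}.
Its 2×3 block (box 2) already contains {1, 3, 4, 6}.
The only value from 1–6 not eliminated is 2, so R2C5 = 2.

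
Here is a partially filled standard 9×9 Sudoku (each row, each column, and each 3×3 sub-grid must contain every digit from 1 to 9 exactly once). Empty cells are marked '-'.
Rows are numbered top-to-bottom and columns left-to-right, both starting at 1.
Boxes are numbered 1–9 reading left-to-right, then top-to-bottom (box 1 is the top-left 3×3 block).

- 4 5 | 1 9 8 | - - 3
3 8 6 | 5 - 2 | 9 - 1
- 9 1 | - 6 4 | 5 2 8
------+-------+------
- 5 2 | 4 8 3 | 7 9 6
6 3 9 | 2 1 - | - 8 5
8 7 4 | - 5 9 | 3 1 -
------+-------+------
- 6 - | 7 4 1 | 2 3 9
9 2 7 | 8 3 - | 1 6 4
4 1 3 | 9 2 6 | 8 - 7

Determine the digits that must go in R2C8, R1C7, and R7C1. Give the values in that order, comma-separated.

For R2C8:
  Consider where 4 can go in box 3.
  R1C7 is out (row 1 already has a 4).
  R1C8 is out (row 1 already has a 4).
  So the only cell in box 3 that can hold 4 is R2C8.
  So R2C8 = 4.
For R1C7:
  Row 1 already contains {1, 3, 4, 5, 8, 9}.
  Column 7 already contains {1, 2, 3, 5, 7, 8, 9}.
  Its 3×3 block (box 3) already contains {1, 2, 3, 5, 8, 9}.
  The only value from 1–9 not eliminated is 6, so R1C7 = 6.
For R7C1:
  Row 7 already contains {1, 2, 3, 4, 6, 7, 9}.
  Column 1 already contains {3, 4, 6, 8, 9}.
  Its 3×3 block (box 7) already contains {1, 2, 3, 4, 6, 7, 9}.
  The only value from 1–9 not eliminated is 5, so R7C1 = 5.

4,6,5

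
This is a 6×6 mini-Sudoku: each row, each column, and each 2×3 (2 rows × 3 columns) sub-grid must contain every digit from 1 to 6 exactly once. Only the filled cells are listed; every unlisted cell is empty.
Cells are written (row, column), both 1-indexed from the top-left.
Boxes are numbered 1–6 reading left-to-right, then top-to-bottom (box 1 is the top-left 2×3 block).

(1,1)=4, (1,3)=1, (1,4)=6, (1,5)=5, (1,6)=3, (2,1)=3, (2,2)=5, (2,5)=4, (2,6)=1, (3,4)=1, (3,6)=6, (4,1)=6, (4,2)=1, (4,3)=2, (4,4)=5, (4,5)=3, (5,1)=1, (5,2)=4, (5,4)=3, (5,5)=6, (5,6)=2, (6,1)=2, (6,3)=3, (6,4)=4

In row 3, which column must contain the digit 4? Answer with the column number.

Consider where 4 can go in row 3.
(3,1) is out (column 1 already has a 4).
(3,2) is out (column 2 already has a 4).
(3,5) is out (column 5 already has a 4).
So the only cell in row 3 that can hold 4 is (3,3).
That is column 3.

3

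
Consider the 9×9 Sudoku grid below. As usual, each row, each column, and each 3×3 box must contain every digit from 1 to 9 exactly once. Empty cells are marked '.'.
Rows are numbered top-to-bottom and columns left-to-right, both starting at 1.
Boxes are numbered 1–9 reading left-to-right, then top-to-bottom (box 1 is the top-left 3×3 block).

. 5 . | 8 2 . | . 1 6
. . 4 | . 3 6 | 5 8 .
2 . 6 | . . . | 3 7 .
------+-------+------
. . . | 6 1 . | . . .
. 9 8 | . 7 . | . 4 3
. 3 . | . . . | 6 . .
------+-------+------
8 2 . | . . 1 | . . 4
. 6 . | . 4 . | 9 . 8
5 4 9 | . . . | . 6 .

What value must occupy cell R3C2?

Cell R3C2 itself could take any of {1, 8} by direct elimination.
Consider where 8 can go in box 1.
R1C1 is out (row 1 already has a 8).
R1C3 is out (row 1 already has a 8).
R2C1 is out (row 2 already has a 8).
R2C2 is out (row 2 already has a 8).
So the only cell in box 1 that can hold 8 is R3C2.
Therefore R3C2 = 8.

8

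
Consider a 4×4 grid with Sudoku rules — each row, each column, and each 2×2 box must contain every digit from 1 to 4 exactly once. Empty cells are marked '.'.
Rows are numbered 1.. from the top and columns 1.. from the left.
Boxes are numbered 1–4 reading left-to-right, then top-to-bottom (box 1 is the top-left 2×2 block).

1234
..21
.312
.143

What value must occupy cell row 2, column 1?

Cell row 2, column 1 itself could take any of {3, 4} by direct elimination.
Consider where 3 can go in row 2.
row 2, column 2 is out (column 2 already has a 3).
So the only cell in row 2 that can hold 3 is row 2, column 1.
Therefore row 2, column 1 = 3.

3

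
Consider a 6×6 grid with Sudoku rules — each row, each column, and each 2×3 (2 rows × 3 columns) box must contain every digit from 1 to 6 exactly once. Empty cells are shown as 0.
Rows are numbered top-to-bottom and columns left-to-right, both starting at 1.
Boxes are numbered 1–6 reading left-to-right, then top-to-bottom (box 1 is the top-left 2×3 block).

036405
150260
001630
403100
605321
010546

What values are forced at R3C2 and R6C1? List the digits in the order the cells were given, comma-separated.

For R3C2:
  Row 3 already contains {1, 3, 6}.
  Column 2 already contains {1, 3, 5}.
  Its 2×3 block (box 3) already contains {1, 3, 4}.
  The only value from 1–6 not eliminated is 2, so R3C2 = 2.
For R6C1:
  Consider where 3 can go in row 6.
  R6C3 is out (column 3 already has a 3).
  So the only cell in row 6 that can hold 3 is R6C1.
  So R6C1 = 3.

2,3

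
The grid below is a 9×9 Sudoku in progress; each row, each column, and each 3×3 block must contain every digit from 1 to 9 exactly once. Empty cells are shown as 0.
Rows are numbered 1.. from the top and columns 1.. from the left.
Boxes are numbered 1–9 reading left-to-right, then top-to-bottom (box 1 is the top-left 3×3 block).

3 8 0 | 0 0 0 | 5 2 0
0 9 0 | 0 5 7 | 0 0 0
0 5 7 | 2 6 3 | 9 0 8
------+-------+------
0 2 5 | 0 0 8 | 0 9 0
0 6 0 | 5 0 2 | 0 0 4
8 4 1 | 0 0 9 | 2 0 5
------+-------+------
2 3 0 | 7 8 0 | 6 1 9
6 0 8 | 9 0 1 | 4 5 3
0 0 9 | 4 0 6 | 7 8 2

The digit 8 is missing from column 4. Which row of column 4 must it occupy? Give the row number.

2

Consider where 8 can go in column 4.
row 1, column 4 is out (row 1 already has a 8).
row 4, column 4 is out (row 4 already has a 8).
row 6, column 4 is out (row 6 already has a 8).
So the only cell in column 4 that can hold 8 is row 2, column 4.
That is row 2.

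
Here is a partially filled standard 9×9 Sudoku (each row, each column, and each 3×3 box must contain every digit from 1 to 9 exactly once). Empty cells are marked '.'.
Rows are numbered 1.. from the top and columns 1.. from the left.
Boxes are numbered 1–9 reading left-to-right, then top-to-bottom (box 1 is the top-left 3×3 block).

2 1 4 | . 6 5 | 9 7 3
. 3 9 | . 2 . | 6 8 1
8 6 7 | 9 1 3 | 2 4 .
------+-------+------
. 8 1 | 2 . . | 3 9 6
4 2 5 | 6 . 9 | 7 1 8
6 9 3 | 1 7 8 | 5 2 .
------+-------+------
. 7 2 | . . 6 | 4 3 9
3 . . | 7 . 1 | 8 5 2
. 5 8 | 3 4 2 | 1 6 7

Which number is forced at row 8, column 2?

Row 8 already contains {1, 2, 3, 5, 7, 8}.
Column 2 already contains {1, 2, 3, 5, 6, 7, 8, 9}.
Its 3×3 block (box 7) already contains {2, 3, 5, 7, 8}.
The only value from 1–9 not eliminated is 4, so row 8, column 2 = 4.

4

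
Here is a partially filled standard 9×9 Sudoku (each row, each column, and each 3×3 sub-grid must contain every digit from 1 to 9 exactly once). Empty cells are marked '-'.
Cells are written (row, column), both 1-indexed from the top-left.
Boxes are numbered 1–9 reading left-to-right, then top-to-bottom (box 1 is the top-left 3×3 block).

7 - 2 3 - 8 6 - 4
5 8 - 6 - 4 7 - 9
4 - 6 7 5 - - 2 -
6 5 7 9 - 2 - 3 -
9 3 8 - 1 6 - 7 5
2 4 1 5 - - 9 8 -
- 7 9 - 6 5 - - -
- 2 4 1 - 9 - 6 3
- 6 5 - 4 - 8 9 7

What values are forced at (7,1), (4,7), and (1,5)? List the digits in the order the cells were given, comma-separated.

For (7,1):
  Consider where 3 can go in row 7.
  (7,4) is out (column 4 already has a 3).
  (7,7) is out (box 9 already has a 3).
  (7,8) is out (column 8 already has a 3).
  (7,9) is out (column 9 already has a 3).
  So the only cell in row 7 that can hold 3 is (7,1).
  So (7,1) = 3.
For (4,7):
  Consider where 4 can go in row 4.
  (4,5) is out (column 5 already has a 4).
  (4,9) is out (column 9 already has a 4).
  So the only cell in row 4 that can hold 4 is (4,7).
  So (4,7) = 4.
For (1,5):
  Row 1 already contains {2, 3, 4, 6, 7, 8}.
  Column 5 already contains {1, 4, 5, 6}.
  Its 3×3 block (box 2) already contains {3, 4, 5, 6, 7, 8}.
  The only value from 1–9 not eliminated is 9, so (1,5) = 9.

3,4,9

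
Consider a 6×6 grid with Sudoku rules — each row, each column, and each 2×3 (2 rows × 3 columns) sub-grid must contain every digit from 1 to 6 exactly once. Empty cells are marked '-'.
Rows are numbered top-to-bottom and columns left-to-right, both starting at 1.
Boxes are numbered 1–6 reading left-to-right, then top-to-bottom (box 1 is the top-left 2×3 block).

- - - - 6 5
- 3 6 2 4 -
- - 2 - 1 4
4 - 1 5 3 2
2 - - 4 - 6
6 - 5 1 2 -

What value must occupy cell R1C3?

4

Row 1 already contains {5, 6}.
Column 3 already contains {1, 2, 5, 6}.
Its 2×3 block (box 1) already contains {3, 6}.
The only value from 1–6 not eliminated is 4, so R1C3 = 4.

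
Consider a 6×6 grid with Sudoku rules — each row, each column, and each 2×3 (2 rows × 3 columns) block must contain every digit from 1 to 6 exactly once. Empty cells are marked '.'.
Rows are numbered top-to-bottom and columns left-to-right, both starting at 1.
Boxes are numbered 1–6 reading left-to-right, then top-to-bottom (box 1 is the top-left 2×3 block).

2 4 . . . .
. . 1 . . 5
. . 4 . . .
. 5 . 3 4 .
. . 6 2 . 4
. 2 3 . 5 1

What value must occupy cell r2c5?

Cell r2c5 itself could take any of {2, 3, 6} by direct elimination.
Consider where 2 can go in row 2.
r2c1 is out (column 1 already has a 2).
r2c2 is out (column 2 already has a 2).
r2c4 is out (column 4 already has a 2).
So the only cell in row 2 that can hold 2 is r2c5.
Therefore r2c5 = 2.

2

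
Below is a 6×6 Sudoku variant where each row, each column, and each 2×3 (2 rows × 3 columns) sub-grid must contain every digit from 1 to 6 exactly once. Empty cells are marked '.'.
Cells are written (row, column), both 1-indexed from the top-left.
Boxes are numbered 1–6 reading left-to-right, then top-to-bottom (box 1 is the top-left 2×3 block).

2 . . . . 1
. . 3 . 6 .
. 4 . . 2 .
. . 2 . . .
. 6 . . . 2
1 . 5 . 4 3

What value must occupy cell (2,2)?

Cell (2,2) itself could take any of {1, 5} by direct elimination.
Consider where 1 can go in box 1.
(1,2) is out (row 1 already has a 1).
(1,3) is out (row 1 already has a 1).
(2,1) is out (column 1 already has a 1).
So the only cell in box 1 that can hold 1 is (2,2).
Therefore (2,2) = 1.

1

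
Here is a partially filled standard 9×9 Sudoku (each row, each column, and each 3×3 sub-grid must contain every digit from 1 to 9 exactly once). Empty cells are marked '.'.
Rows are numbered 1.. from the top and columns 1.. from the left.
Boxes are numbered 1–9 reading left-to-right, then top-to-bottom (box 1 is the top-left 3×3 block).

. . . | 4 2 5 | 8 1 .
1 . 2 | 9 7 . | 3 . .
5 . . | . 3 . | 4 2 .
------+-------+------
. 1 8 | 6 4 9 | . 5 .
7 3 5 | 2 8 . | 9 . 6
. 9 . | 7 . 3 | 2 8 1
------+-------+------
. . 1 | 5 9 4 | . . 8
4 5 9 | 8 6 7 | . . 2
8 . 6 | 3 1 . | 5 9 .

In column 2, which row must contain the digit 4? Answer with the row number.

Consider where 4 can go in column 2.
row 1, column 2 is out (row 1 already has a 4).
row 3, column 2 is out (row 3 already has a 4).
row 7, column 2 is out (row 7 already has a 4).
row 9, column 2 is out (box 7 already has a 4).
So the only cell in column 2 that can hold 4 is row 2, column 2.
That is row 2.

2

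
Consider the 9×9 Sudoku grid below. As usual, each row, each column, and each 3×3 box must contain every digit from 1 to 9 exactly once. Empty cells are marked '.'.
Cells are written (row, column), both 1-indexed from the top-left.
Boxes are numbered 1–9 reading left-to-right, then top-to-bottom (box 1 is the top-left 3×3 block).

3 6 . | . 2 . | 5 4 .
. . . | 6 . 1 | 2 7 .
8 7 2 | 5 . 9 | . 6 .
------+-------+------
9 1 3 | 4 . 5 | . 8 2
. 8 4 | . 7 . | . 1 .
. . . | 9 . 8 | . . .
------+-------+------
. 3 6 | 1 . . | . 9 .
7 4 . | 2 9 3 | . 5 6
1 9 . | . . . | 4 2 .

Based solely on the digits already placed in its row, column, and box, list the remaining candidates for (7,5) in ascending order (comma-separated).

4,5,8

Row 7 already contains {1, 3, 6, 9}.
Column 5 already contains {2, 7, 9}.
Its 3×3 block (box 8) already contains {1, 2, 3, 9}.
Removing those from 1–9 leaves {4, 5, 8} as the candidates for (7,5).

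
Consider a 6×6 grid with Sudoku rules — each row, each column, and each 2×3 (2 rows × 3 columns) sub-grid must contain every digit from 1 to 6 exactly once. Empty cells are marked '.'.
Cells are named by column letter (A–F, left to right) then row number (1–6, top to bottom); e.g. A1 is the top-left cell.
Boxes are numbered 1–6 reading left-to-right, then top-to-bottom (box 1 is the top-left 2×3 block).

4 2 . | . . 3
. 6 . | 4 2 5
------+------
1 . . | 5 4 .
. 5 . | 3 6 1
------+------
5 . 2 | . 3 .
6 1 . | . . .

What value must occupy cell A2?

3

Row 2 already contains {2, 4, 5, 6}.
Column A already contains {1, 4, 5, 6}.
Its 2×3 block (box 1) already contains {2, 4, 6}.
The only value from 1–6 not eliminated is 3, so A2 = 3.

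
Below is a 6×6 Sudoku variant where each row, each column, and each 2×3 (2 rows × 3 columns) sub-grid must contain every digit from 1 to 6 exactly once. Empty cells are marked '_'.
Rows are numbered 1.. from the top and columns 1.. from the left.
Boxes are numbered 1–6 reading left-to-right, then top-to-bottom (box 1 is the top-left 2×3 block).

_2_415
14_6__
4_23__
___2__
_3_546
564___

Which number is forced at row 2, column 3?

5

Cell row 2, column 3 itself could take any of {3, 5} by direct elimination.
Consider where 5 can go in row 2.
row 2, column 5 is out (box 2 already has a 5).
row 2, column 6 is out (column 6 already has a 5).
So the only cell in row 2 that can hold 5 is row 2, column 3.
Therefore row 2, column 3 = 5.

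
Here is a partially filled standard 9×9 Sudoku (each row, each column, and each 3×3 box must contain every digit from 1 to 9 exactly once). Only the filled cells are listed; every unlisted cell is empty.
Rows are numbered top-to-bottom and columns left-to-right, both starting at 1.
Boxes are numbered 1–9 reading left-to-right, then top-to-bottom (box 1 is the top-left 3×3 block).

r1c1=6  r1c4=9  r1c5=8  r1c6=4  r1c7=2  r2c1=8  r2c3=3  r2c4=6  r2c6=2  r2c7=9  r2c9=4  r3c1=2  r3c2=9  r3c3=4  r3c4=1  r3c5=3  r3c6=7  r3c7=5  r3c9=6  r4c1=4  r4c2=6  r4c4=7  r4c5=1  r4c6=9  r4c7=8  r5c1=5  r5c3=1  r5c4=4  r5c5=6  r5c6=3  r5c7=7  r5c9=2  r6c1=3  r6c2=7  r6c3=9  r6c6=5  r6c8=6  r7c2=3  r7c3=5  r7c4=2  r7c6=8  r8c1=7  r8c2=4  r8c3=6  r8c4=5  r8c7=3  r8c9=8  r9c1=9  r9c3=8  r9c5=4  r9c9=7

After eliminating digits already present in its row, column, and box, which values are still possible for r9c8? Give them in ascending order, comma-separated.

Row 9 already contains {4, 7, 8, 9}.
Column 8 already contains {6}.
Its 3×3 block (box 9) already contains {3, 7, 8}.
Removing those from 1–9 leaves {1, 2, 5} as the candidates for r9c8.

1,2,5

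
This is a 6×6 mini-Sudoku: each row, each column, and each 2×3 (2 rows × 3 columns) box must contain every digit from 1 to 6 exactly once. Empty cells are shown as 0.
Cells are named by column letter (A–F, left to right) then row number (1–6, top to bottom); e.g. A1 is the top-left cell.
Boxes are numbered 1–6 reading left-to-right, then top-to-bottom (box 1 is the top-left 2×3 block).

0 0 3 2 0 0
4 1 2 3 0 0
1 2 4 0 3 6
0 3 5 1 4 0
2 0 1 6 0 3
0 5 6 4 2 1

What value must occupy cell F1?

Cell F1 itself could take any of {4, 5} by direct elimination.
Consider where 4 can go in column F.
F2 is out (row 2 already has a 4).
F4 is out (row 4 already has a 4).
So the only cell in column F that can hold 4 is F1.
Therefore F1 = 4.

4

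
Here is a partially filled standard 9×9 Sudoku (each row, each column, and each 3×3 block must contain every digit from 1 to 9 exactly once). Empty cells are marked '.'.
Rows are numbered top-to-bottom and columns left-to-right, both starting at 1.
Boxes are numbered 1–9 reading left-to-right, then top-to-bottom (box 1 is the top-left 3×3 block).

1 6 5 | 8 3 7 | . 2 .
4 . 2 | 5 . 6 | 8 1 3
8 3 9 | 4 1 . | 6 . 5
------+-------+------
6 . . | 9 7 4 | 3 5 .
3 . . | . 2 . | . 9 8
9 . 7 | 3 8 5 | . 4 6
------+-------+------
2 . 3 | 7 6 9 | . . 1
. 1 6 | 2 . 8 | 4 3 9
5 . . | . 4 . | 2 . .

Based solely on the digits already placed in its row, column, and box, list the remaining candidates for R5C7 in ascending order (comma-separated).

1,7

Row 5 already contains {2, 3, 8, 9}.
Column 7 already contains {2, 3, 4, 6, 8}.
Its 3×3 block (box 6) already contains {3, 4, 5, 6, 8, 9}.
Removing those from 1–9 leaves {1, 7} as the candidates for R5C7.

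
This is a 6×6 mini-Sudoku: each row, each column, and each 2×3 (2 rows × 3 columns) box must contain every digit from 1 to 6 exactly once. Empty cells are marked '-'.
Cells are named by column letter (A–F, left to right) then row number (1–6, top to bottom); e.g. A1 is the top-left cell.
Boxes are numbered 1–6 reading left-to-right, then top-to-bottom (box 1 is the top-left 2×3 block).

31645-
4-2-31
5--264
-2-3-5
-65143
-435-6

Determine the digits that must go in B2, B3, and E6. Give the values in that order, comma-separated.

5,3,2

For B2:
  Row 2 already contains {1, 2, 3, 4}.
  Column B already contains {1, 2, 4, 6}.
  Its 2×3 block (box 1) already contains {1, 2, 3, 4, 6}.
  The only value from 1–6 not eliminated is 5, so B2 = 5.
For B3:
  Row 3 already contains {2, 4, 5, 6}.
  Column B already contains {1, 2, 4, 6}.
  Its 2×3 block (box 3) already contains {2, 5}.
  The only value from 1–6 not eliminated is 3, so B3 = 3.
For E6:
  Row 6 already contains {3, 4, 5, 6}.
  Column E already contains {3, 4, 5, 6}.
  Its 2×3 block (box 6) already contains {1, 3, 4, 5, 6}.
  The only value from 1–6 not eliminated is 2, so E6 = 2.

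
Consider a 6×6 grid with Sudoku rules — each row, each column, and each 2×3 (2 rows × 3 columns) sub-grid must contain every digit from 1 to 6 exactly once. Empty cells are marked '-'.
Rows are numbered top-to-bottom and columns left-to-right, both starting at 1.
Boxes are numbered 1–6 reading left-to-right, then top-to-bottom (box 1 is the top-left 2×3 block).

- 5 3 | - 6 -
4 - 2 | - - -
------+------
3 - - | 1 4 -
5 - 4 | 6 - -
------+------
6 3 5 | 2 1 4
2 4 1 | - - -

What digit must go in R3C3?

6

Row 3 already contains {1, 3, 4}.
Column 3 already contains {1, 2, 3, 4, 5}.
Its 2×3 block (box 3) already contains {3, 4, 5}.
The only value from 1–6 not eliminated is 6, so R3C3 = 6.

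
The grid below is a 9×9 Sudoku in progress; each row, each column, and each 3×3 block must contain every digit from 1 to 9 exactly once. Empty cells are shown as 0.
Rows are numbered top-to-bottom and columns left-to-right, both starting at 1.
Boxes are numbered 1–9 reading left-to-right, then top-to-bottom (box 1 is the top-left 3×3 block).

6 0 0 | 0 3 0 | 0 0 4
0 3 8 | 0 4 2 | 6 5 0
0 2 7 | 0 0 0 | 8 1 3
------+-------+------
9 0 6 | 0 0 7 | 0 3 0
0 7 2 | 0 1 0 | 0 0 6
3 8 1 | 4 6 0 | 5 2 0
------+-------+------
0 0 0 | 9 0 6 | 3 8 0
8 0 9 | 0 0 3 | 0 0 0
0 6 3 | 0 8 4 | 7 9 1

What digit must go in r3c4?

6

Cell r3c4 itself could take any of {5, 6} by direct elimination.
Consider where 6 can go in box 2.
r1c4 is out (row 1 already has a 6).
r1c6 is out (row 1 already has a 6).
r2c4 is out (row 2 already has a 6).
r3c5 is out (column 5 already has a 6).
r3c6 is out (column 6 already has a 6).
So the only cell in box 2 that can hold 6 is r3c4.
Therefore r3c4 = 6.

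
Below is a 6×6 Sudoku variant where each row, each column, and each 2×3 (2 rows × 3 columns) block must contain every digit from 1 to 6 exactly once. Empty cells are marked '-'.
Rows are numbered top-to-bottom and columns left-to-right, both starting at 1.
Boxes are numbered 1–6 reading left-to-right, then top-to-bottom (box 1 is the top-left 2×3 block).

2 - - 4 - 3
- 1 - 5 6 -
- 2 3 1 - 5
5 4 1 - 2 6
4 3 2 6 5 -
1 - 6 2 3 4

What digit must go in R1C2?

Cell R1C2 itself could take any of {5, 6} by direct elimination.
Consider where 6 can go in row 1.
R1C3 is out (column 3 already has a 6).
R1C5 is out (column 5 already has a 6).
So the only cell in row 1 that can hold 6 is R1C2.
Therefore R1C2 = 6.

6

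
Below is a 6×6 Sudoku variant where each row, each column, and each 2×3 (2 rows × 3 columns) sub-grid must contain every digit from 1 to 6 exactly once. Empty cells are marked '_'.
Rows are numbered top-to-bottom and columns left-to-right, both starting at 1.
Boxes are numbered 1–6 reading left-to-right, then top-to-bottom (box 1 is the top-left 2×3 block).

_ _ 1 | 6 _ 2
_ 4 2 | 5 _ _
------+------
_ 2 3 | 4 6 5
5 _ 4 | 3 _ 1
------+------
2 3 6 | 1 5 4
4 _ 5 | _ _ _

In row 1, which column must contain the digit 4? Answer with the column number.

5

Consider where 4 can go in row 1.
r1c1 is out (column 1 already has a 4).
r1c2 is out (column 2 already has a 4).
So the only cell in row 1 that can hold 4 is r1c5.
That is column 5.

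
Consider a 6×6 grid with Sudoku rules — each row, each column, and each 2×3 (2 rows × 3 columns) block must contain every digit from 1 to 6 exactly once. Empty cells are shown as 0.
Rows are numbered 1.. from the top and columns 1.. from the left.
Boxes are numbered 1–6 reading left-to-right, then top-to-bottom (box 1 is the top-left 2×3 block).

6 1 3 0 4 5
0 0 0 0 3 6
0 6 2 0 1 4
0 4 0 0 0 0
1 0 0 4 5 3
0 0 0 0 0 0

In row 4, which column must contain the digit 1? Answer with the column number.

Consider where 1 can go in row 4.
row 4, column 1 is out (column 1 already has a 1).
row 4, column 4 is out (box 4 already has a 1).
row 4, column 5 is out (column 5 already has a 1).
row 4, column 6 is out (box 4 already has a 1).
So the only cell in row 4 that can hold 1 is row 4, column 3.
That is column 3.

3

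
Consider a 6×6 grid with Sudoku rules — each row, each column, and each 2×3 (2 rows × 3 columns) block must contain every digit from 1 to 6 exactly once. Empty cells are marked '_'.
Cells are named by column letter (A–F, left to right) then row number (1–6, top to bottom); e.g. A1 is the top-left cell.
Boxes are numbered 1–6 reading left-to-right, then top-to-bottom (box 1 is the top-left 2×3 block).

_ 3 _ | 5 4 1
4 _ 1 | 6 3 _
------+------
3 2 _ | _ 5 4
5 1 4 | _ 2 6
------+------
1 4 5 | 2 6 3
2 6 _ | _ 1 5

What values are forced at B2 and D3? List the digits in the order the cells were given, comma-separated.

5,1

For B2:
  Row 2 already contains {1, 3, 4, 6}.
  Column B already contains {1, 2, 3, 4, 6}.
  Its 2×3 block (box 1) already contains {1, 3, 4}.
  The only value from 1–6 not eliminated is 5, so B2 = 5.
For D3:
  Row 3 already contains {2, 3, 4, 5}.
  Column D already contains {2, 5, 6}.
  Its 2×3 block (box 4) already contains {2, 4, 5, 6}.
  The only value from 1–6 not eliminated is 1, so D3 = 1.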